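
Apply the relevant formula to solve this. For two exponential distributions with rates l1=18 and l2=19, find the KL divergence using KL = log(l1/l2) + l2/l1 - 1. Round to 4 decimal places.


KL divergence for exponential family:
KL = log(l1/l2) + l2/l1 - 1.
log(18/19) = -0.054067.
19/18 = 1.055556.
KL = -0.054067 + 1.055556 - 1 = 0.0015

0.0015


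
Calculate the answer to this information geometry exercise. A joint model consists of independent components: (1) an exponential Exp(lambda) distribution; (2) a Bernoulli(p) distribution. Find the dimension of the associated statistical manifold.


The dimension of a statistical manifold equals the number of free
(independent) real parameters of the model. For a product of independent
blocks the parameter counts add.
- exponential (lambda): 1.
- Bernoulli (p): 1.
Total = 1 + 1 = 2.
Dimension = 2

2


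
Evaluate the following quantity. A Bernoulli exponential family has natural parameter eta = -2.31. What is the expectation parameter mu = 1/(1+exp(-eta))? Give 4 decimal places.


Dual coordinate (expectation parameter) for Bernoulli:
mu = 1/(1+exp(-eta)).
eta = -2.31.
exp(-eta) = exp(2.31) = 10.074425.
mu = 1/(1+10.074425) = 0.0903

0.0903


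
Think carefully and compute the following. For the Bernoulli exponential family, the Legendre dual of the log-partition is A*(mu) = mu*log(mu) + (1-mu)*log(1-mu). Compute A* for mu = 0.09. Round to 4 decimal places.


Legendre transform for Bernoulli:
A*(mu) = mu*log(mu) + (1-mu)*log(1-mu).
mu = 0.09, 1-mu = 0.91.
mu*log(mu) = 0.09*log(0.09) = -0.216715.
(1-mu)*log(1-mu) = 0.91*log(0.91) = -0.085823.
A* = -0.216715 + -0.085823 = -0.3025

-0.3025


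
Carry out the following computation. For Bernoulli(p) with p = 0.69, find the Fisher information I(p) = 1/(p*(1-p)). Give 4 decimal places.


For Bernoulli(p), Fisher information is I(p) = 1/(p*(1-p)).
p = 0.69, 1-p = 0.31.
p*(1-p) = 0.2139.
I(p) = 1/0.2139 = 4.6751

4.6751


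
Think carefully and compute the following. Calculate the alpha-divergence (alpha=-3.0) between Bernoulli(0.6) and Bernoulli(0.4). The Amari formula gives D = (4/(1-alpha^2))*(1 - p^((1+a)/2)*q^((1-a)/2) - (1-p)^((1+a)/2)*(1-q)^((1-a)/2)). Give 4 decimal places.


Amari alpha-divergence:
D = (4/(1-alpha^2))*(1 - p^((1+a)/2)*q^((1-a)/2) - (1-p)^((1+a)/2)*(1-q)^((1-a)/2)).
alpha = -3.0, p = 0.6, q = 0.4.
e1 = (1+alpha)/2 = -1.0, e2 = (1-alpha)/2 = 2.0.
t1 = p^e1 * q^e2 = 0.6^-1.0 * 0.4^2.0 = 0.266667.
t2 = (1-p)^e1 * (1-q)^e2 = 0.4^-1.0 * 0.6^2.0 = 0.9.
4/(1-alpha^2) = -0.5.
D = -0.5*(1 - 0.266667 - 0.9) = 0.0833

0.0833


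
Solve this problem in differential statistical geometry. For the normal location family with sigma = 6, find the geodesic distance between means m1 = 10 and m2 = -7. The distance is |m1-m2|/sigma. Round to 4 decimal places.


On the fixed-variance normal subfamily, geodesic distance = |m1-m2|/sigma.
|10 - -7| = 17.
sigma = 6.
d = 17/6 = 2.8333

2.8333


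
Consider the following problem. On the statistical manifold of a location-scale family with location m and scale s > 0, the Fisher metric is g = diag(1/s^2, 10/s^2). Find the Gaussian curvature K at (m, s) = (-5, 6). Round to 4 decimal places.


The metric has the form g = (A dm^2 + B ds^2)/s^2 with A = 1, B = 10.
Substitute u = sqrt(A/B)*m: g = B*(du^2 + ds^2)/s^2, i.e. B times the
Poincare upper half-plane metric, which has constant Gaussian curvature -1.
Scaling a 2D metric by a constant c divides the Gaussian curvature by c,
so K = -1/B = -1/(10) = -0.1000 everywhere (the point (m, s) = (-5, 6) is irrelevant:
the curvature is constant).
The requested Gaussian curvature is K = -0.1000.

-0.1000


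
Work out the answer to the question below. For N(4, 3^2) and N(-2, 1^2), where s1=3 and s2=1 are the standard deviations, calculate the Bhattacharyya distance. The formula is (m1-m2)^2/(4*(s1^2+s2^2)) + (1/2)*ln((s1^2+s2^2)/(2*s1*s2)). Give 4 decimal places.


Bhattacharyya distance between two Gaussians:
DB = (m1-m2)^2/(4*(s1^2+s2^2)) + (1/2)*ln((s1^2+s2^2)/(2*s1*s2)).
(m1-m2)^2 = (6)^2 = 36.
s1^2+s2^2 = 9 + 1 = 10.
term1 = 36/40 = 0.9.
term2 = 0.5*ln(10/6.0) = 0.255413.
DB = 0.9 + 0.255413 = 1.1554

1.1554


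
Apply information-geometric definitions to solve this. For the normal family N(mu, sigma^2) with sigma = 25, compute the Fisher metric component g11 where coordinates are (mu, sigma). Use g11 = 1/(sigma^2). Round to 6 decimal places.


For the 2-parameter normal family, the Fisher metric has:
  g11 = 1/sigma^2, g22 = 2/sigma^2.
sigma = 25, sigma^2 = 625.
g11 = 0.001600

0.001600


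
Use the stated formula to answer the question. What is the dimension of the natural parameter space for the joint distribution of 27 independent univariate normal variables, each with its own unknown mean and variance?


Exponential family dimension calculation:
Each univariate normal has two natural parameters (mu/sigma^2 and -1/(2 sigma^2)).
With 27 independent components, dim = 2 * 27 = 54.

54


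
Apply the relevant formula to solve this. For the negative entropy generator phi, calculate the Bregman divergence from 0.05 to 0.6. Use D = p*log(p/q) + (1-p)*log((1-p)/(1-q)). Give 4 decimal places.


Bregman divergence with negative entropy generator:
D = p*log(p/q) + (1-p)*log((1-p)/(1-q)).
p = 0.05, q = 0.6.
p*log(p/q) = 0.05*log(0.05/0.6) = -0.124245.
(1-p)*log((1-p)/(1-q)) = 0.95*log(0.95/0.4) = 0.821748.
D = -0.124245 + 0.821748 = 0.6975

0.6975


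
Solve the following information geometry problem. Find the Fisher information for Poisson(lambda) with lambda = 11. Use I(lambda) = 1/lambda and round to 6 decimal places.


Fisher information for Poisson: I(lambda) = 1/lambda.
lambda = 11.
I(lambda) = 1/11 = 0.090909

0.090909


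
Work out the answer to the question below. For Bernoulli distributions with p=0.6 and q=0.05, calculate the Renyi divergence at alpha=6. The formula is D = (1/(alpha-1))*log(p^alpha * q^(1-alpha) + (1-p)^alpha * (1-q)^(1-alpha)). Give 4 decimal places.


Renyi divergence of order alpha between Bernoulli distributions:
D = (1/(alpha-1))*log(p^alpha * q^(1-alpha) + (1-p)^alpha * (1-q)^(1-alpha)).
alpha = 6, p = 0.6, q = 0.05.
p^alpha * q^(1-alpha) = 0.6^6 * 0.05^-5 = 149299.2.
(1-p)^alpha * (1-q)^(1-alpha) = 0.4^6 * 0.95^-5 = 0.005293.
sum = 149299.2 + 0.005293 = 149299.205293.
D = (1/5)*log(149299.205293) = 2.3827

2.3827


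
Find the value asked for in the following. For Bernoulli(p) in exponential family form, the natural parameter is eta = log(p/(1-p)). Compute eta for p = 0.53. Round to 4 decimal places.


Natural parameter for Bernoulli: eta = log(p/(1-p)).
p = 0.53, 1-p = 0.47.
p/(1-p) = 1.12766.
eta = log(1.12766) = 0.1201

0.1201


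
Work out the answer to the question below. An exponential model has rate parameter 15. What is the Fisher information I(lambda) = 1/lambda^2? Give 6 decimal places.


Fisher information for exponential: I(lambda) = 1/lambda^2.
lambda = 15, lambda^2 = 225.
I = 1/225 = 0.004444

0.004444


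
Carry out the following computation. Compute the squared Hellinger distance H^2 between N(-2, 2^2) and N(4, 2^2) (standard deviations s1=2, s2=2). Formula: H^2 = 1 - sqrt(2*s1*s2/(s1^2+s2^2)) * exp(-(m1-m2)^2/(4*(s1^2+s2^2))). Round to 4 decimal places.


Squared Hellinger distance for Gaussians:
H^2 = 1 - sqrt(2*s1*s2/(s1^2+s2^2)) * exp(-(m1-m2)^2/(4*(s1^2+s2^2))).
s1^2 = 4, s2^2 = 4, s1^2+s2^2 = 8.
sqrt(2*2*2/(8)) = 1.0.
(m1-m2)^2 = (-6)^2 = 36.
exp(-36/(4*8)) = exp(-1.125) = 0.324652.
H^2 = 1 - 1.0*0.324652 = 0.6753

0.6753


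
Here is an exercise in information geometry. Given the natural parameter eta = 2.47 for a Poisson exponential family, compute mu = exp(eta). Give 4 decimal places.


Expectation parameter for Poisson exponential family:
mu = exp(eta).
eta = 2.47.
mu = exp(2.47) = 11.8224

11.8224


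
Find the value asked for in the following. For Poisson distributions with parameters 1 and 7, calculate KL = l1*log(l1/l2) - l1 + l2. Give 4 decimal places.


KL divergence for Poisson:
KL = l1*log(l1/l2) - l1 + l2.
l1 = 1, l2 = 7.
log(1/7) = -1.94591.
l1*log(l1/l2) = 1 * -1.94591 = -1.94591.
KL = -1.94591 - 1 + 7 = 4.0541

4.0541


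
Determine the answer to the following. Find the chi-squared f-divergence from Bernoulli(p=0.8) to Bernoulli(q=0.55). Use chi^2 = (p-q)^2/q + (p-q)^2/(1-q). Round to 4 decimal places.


Chi-squared divergence between Bernoulli distributions:
chi^2 = (p-q)^2/q + (p-q)^2/(1-q).
p = 0.8, q = 0.55, p-q = 0.25.
(p-q)^2 = 0.0625.
term1 = 0.0625/0.55 = 0.113636.
term2 = 0.0625/0.45 = 0.138889.
chi^2 = 0.113636 + 0.138889 = 0.2525

0.2525


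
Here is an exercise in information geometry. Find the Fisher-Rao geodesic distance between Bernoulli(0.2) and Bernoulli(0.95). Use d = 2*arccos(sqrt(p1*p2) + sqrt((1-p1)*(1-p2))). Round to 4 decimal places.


Geodesic distance on Bernoulli manifold:
d(p1,p2) = 2*arccos(sqrt(p1*p2) + sqrt((1-p1)*(1-p2))).
sqrt(p1*p2) = sqrt(0.2*0.95) = 0.43589.
sqrt((1-p1)*(1-p2)) = sqrt(0.8*0.05) = 0.2.
arg = 0.43589 + 0.2 = 0.63589.
d = 2*arccos(0.63589) = 1.7633

1.7633


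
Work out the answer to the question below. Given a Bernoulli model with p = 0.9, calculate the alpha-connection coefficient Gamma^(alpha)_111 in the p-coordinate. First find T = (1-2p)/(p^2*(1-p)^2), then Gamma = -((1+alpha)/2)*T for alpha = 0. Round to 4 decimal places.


Skewness (Amari-Chentsov) tensor: T = (1-2p)/(p^2*(1-p)^2).
p = 0.9, 1-2p = -0.8, p^2 = 0.81, (1-p)^2 = 0.01.
T = -0.8/(0.81 * 0.01) = -98.765432.
In the p-coordinate, Gamma^(alpha) = Gamma^(0) - (alpha/2)*T with Gamma^(0) = (1/2)*g'(p) = -T/2,
so Gamma^(alpha) = -((1+alpha)/2)*T.
alpha = 0, -(1+alpha)/2 = -0.5.
Gamma = -0.5 * -98.765432 = 49.3827

49.3827


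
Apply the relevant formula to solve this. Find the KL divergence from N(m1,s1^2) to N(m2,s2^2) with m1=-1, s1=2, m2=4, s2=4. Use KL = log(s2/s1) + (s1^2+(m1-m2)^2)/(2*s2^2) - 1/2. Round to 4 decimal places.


KL divergence between normal distributions:
KL = log(s2/s1) + (s1^2 + (m1-m2)^2)/(2*s2^2) - 1/2.
log(4/2) = 0.693147.
(2^2 + (-1-4)^2)/(2*4^2) = (4 + 25)/32 = 0.90625.
KL = 0.693147 + 0.90625 - 0.5 = 1.0994

1.0994


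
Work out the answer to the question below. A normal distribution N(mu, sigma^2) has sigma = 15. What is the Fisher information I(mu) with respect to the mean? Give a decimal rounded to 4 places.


The Fisher information for the mean of a normal distribution is I(mu) = 1/sigma^2.
sigma = 15, so sigma^2 = 225.
I(mu) = 1/225 = 0.0044

0.0044


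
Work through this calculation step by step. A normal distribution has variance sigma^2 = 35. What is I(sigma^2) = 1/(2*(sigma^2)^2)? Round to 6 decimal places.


Fisher information for variance: I(sigma^2) = 1/(2*sigma^4).
sigma^2 = 35, so sigma^4 = 1225.
I = 1/(2*1225) = 1/2450 = 0.000408

0.000408


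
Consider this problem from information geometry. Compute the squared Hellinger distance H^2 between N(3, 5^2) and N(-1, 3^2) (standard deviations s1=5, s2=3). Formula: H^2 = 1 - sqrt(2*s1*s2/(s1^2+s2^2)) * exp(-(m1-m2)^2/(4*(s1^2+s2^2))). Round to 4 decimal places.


Squared Hellinger distance for Gaussians:
H^2 = 1 - sqrt(2*s1*s2/(s1^2+s2^2)) * exp(-(m1-m2)^2/(4*(s1^2+s2^2))).
s1^2 = 25, s2^2 = 9, s1^2+s2^2 = 34.
sqrt(2*5*3/(34)) = 0.939336.
(m1-m2)^2 = (4)^2 = 16.
exp(-16/(4*34)) = exp(-0.117647) = 0.88901.
H^2 = 1 - 0.939336*0.88901 = 0.1649

0.1649


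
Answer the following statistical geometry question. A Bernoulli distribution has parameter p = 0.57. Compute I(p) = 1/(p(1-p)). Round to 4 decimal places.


For Bernoulli(p), Fisher information is I(p) = 1/(p*(1-p)).
p = 0.57, 1-p = 0.43.
p*(1-p) = 0.2451.
I(p) = 1/0.2451 = 4.0800

4.0800


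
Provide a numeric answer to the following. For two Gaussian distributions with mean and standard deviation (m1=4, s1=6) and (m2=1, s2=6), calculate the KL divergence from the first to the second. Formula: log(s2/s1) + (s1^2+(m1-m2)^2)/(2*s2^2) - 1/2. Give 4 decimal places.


KL divergence between normal distributions:
KL = log(s2/s1) + (s1^2 + (m1-m2)^2)/(2*s2^2) - 1/2.
log(6/6) = 0.0.
(6^2 + (4-1)^2)/(2*6^2) = (36 + 9)/72 = 0.625.
KL = 0.0 + 0.625 - 0.5 = 0.1250

0.1250


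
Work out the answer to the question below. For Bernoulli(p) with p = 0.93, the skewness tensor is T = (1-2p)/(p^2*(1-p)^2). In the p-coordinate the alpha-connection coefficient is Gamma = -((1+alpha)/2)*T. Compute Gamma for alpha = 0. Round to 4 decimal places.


Skewness (Amari-Chentsov) tensor: T = (1-2p)/(p^2*(1-p)^2).
p = 0.93, 1-2p = -0.86, p^2 = 0.8649, (1-p)^2 = 0.0049.
T = -0.86/(0.8649 * 0.0049) = -202.92543.
In the p-coordinate, Gamma^(alpha) = Gamma^(0) - (alpha/2)*T with Gamma^(0) = (1/2)*g'(p) = -T/2,
so Gamma^(alpha) = -((1+alpha)/2)*T.
alpha = 0, -(1+alpha)/2 = -0.5.
Gamma = -0.5 * -202.92543 = 101.4627

101.4627


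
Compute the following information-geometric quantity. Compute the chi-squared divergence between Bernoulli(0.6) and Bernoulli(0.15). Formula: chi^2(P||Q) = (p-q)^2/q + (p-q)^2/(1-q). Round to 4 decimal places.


Chi-squared divergence between Bernoulli distributions:
chi^2 = (p-q)^2/q + (p-q)^2/(1-q).
p = 0.6, q = 0.15, p-q = 0.45.
(p-q)^2 = 0.2025.
term1 = 0.2025/0.15 = 1.35.
term2 = 0.2025/0.85 = 0.238235.
chi^2 = 1.35 + 0.238235 = 1.5882

1.5882


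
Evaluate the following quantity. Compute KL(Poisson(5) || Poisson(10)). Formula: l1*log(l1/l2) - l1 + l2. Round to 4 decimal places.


KL divergence for Poisson:
KL = l1*log(l1/l2) - l1 + l2.
l1 = 5, l2 = 10.
log(5/10) = -0.693147.
l1*log(l1/l2) = 5 * -0.693147 = -3.465736.
KL = -3.465736 - 5 + 10 = 1.5343

1.5343


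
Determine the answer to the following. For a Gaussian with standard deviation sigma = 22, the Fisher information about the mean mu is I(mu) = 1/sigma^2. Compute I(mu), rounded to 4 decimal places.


The Fisher information for the mean of a normal distribution is I(mu) = 1/sigma^2.
sigma = 22, so sigma^2 = 484.
I(mu) = 1/484 = 0.0021

0.0021


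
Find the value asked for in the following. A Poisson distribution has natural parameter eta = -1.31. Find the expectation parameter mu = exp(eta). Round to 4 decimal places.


Expectation parameter for Poisson exponential family:
mu = exp(eta).
eta = -1.31.
mu = exp(-1.31) = 0.2698

0.2698


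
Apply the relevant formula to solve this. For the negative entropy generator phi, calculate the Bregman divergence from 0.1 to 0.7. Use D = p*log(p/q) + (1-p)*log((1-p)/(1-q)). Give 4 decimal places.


Bregman divergence with negative entropy generator:
D = p*log(p/q) + (1-p)*log((1-p)/(1-q)).
p = 0.1, q = 0.7.
p*log(p/q) = 0.1*log(0.1/0.7) = -0.194591.
(1-p)*log((1-p)/(1-q)) = 0.9*log(0.9/0.3) = 0.988751.
D = -0.194591 + 0.988751 = 0.7942

0.7942


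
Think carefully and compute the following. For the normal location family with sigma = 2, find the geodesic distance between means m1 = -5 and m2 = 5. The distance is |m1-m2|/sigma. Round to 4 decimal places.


On the fixed-variance normal subfamily, geodesic distance = |m1-m2|/sigma.
|-5 - 5| = 10.
sigma = 2.
d = 10/2 = 5.0000

5.0000


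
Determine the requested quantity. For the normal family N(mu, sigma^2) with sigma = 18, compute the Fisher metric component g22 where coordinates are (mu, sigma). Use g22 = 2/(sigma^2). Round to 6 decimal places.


For the 2-parameter normal family, the Fisher metric has:
  g11 = 1/sigma^2, g22 = 2/sigma^2.
sigma = 18, sigma^2 = 324.
g22 = 0.006173

0.006173


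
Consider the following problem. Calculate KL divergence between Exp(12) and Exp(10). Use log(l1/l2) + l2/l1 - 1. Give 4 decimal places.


KL divergence for exponential family:
KL = log(l1/l2) + l2/l1 - 1.
log(12/10) = 0.182322.
10/12 = 0.833333.
KL = 0.182322 + 0.833333 - 1 = 0.0157

0.0157


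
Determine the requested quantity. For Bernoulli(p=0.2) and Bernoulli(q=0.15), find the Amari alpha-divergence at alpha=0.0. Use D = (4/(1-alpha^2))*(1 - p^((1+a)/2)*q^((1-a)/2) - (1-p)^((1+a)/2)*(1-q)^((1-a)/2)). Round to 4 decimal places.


Amari alpha-divergence:
D = (4/(1-alpha^2))*(1 - p^((1+a)/2)*q^((1-a)/2) - (1-p)^((1+a)/2)*(1-q)^((1-a)/2)).
alpha = 0.0, p = 0.2, q = 0.15.
e1 = (1+alpha)/2 = 0.5, e2 = (1-alpha)/2 = 0.5.
t1 = p^e1 * q^e2 = 0.2^0.5 * 0.15^0.5 = 0.173205.
t2 = (1-p)^e1 * (1-q)^e2 = 0.8^0.5 * 0.85^0.5 = 0.824621.
4/(1-alpha^2) = 4.0.
D = 4.0*(1 - 0.173205 - 0.824621) = 0.0087

0.0087


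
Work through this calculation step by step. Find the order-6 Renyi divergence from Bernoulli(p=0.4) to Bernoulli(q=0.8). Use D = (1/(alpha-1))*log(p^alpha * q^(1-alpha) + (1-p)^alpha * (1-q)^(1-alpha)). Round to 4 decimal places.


Renyi divergence of order alpha between Bernoulli distributions:
D = (1/(alpha-1))*log(p^alpha * q^(1-alpha) + (1-p)^alpha * (1-q)^(1-alpha)).
alpha = 6, p = 0.4, q = 0.8.
p^alpha * q^(1-alpha) = 0.4^6 * 0.8^-5 = 0.0125.
(1-p)^alpha * (1-q)^(1-alpha) = 0.6^6 * 0.2^-5 = 145.8.
sum = 0.0125 + 145.8 = 145.8125.
D = (1/5)*log(145.8125) = 0.9965

0.9965


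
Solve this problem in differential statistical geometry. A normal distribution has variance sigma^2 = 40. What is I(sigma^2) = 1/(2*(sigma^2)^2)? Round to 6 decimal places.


Fisher information for variance: I(sigma^2) = 1/(2*sigma^4).
sigma^2 = 40, so sigma^4 = 1600.
I = 1/(2*1600) = 1/3200 = 0.000313

0.000313


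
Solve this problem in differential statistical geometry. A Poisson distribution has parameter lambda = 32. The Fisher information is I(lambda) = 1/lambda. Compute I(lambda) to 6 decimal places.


Fisher information for Poisson: I(lambda) = 1/lambda.
lambda = 32.
I(lambda) = 1/32 = 0.031250

0.031250


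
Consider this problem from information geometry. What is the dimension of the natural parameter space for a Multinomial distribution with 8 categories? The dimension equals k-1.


Exponential family dimension calculation:
For Multinomial with k=8 categories, dim = k-1 = 7.

7


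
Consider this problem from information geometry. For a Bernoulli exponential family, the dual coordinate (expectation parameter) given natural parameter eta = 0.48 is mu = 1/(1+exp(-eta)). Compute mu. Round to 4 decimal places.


Dual coordinate (expectation parameter) for Bernoulli:
mu = 1/(1+exp(-eta)).
eta = 0.48.
exp(-eta) = exp(-0.48) = 0.618783.
mu = 1/(1+0.618783) = 0.6177

0.6177


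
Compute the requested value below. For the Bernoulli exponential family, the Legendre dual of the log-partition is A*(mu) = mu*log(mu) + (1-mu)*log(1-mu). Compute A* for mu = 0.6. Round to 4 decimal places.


Legendre transform for Bernoulli:
A*(mu) = mu*log(mu) + (1-mu)*log(1-mu).
mu = 0.6, 1-mu = 0.4.
mu*log(mu) = 0.6*log(0.6) = -0.306495.
(1-mu)*log(1-mu) = 0.4*log(0.4) = -0.366516.
A* = -0.306495 + -0.366516 = -0.6730

-0.6730


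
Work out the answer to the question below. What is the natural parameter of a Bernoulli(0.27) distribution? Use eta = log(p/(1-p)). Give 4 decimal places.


Natural parameter for Bernoulli: eta = log(p/(1-p)).
p = 0.27, 1-p = 0.73.
p/(1-p) = 0.369863.
eta = log(0.369863) = -0.9946

-0.9946


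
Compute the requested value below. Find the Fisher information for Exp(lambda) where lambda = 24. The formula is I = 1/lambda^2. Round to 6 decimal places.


Fisher information for exponential: I(lambda) = 1/lambda^2.
lambda = 24, lambda^2 = 576.
I = 1/576 = 0.001736

0.001736


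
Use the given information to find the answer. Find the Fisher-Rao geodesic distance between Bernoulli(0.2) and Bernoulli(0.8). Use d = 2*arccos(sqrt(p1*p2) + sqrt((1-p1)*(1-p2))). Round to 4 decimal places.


Geodesic distance on Bernoulli manifold:
d(p1,p2) = 2*arccos(sqrt(p1*p2) + sqrt((1-p1)*(1-p2))).
sqrt(p1*p2) = sqrt(0.2*0.8) = 0.4.
sqrt((1-p1)*(1-p2)) = sqrt(0.8*0.2) = 0.4.
arg = 0.4 + 0.4 = 0.8.
d = 2*arccos(0.8) = 1.2870

1.2870


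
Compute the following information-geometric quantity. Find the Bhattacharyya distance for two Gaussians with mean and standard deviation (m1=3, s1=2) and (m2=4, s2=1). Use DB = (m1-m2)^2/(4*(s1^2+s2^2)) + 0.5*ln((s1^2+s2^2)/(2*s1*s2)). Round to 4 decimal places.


Bhattacharyya distance between two Gaussians:
DB = (m1-m2)^2/(4*(s1^2+s2^2)) + (1/2)*ln((s1^2+s2^2)/(2*s1*s2)).
(m1-m2)^2 = (-1)^2 = 1.
s1^2+s2^2 = 4 + 1 = 5.
term1 = 1/20 = 0.05.
term2 = 0.5*ln(5/4.0) = 0.111572.
DB = 0.05 + 0.111572 = 0.1616

0.1616


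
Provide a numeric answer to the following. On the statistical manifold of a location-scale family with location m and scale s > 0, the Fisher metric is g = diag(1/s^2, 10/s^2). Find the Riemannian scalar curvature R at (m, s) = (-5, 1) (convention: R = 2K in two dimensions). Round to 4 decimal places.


The metric has the form g = (A dm^2 + B ds^2)/s^2 with A = 1, B = 10.
Substitute u = sqrt(A/B)*m: g = B*(du^2 + ds^2)/s^2, i.e. B times the
Poincare upper half-plane metric, which has constant Gaussian curvature -1.
Scaling a 2D metric by a constant c divides the Gaussian curvature by c,
so K = -1/B = -1/(10) = -0.1000 everywhere (the point (m, s) = (-5, 1) is irrelevant:
the curvature is constant).
Scalar curvature in dimension 2: R = 2K = -2/(10) = -0.2000.

-0.2000


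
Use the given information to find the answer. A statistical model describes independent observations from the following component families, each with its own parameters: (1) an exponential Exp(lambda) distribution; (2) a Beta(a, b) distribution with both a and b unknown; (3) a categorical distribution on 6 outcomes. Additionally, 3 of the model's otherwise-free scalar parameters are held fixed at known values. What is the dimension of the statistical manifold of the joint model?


The dimension of a statistical manifold equals the number of free
(independent) real parameters of the model. For a product of independent
blocks the parameter counts add.
- exponential (lambda): 1.
- Beta (a, b): 2.
- categorical on 6 outcomes (probabilities sum to 1): 6-1 = 5.
Total = 1 + 2 + 5 = 8.
3 parameter(s) fixed at known values: 8 - 3 = 5.
Dimension = 5

5


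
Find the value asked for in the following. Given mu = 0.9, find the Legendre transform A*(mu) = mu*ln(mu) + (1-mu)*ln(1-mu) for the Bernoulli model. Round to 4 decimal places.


Legendre transform for Bernoulli:
A*(mu) = mu*log(mu) + (1-mu)*log(1-mu).
mu = 0.9, 1-mu = 0.1.
mu*log(mu) = 0.9*log(0.9) = -0.094824.
(1-mu)*log(1-mu) = 0.1*log(0.1) = -0.230259.
A* = -0.094824 + -0.230259 = -0.3251

-0.3251


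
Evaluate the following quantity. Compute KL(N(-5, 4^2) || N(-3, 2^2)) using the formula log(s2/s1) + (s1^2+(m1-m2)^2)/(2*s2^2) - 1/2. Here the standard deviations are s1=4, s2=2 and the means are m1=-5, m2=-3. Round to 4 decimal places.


KL divergence between normal distributions:
KL = log(s2/s1) + (s1^2 + (m1-m2)^2)/(2*s2^2) - 1/2.
log(2/4) = -0.693147.
(4^2 + (-5--3)^2)/(2*2^2) = (16 + 4)/8 = 2.5.
KL = -0.693147 + 2.5 - 0.5 = 1.3069

1.3069


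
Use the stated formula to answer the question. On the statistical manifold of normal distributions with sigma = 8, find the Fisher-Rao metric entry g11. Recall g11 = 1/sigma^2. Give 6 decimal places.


For the 2-parameter normal family, the Fisher metric has:
  g11 = 1/sigma^2, g22 = 2/sigma^2.
sigma = 8, sigma^2 = 64.
g11 = 0.015625

0.015625


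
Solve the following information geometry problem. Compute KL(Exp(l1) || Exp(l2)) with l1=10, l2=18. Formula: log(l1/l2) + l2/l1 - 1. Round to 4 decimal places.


KL divergence for exponential family:
KL = log(l1/l2) + l2/l1 - 1.
log(10/18) = -0.587787.
18/10 = 1.8.
KL = -0.587787 + 1.8 - 1 = 0.2122

0.2122


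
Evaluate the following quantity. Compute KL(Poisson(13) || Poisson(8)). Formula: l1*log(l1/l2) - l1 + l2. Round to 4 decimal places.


KL divergence for Poisson:
KL = l1*log(l1/l2) - l1 + l2.
l1 = 13, l2 = 8.
log(13/8) = 0.485508.
l1*log(l1/l2) = 13 * 0.485508 = 6.311602.
KL = 6.311602 - 13 + 8 = 1.3116

1.3116


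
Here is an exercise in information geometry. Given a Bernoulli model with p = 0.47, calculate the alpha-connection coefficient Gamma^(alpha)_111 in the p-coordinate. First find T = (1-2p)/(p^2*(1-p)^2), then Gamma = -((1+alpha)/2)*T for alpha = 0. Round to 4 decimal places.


Skewness (Amari-Chentsov) tensor: T = (1-2p)/(p^2*(1-p)^2).
p = 0.47, 1-2p = 0.06, p^2 = 0.2209, (1-p)^2 = 0.2809.
T = 0.06/(0.2209 * 0.2809) = 0.96695.
In the p-coordinate, Gamma^(alpha) = Gamma^(0) - (alpha/2)*T with Gamma^(0) = (1/2)*g'(p) = -T/2,
so Gamma^(alpha) = -((1+alpha)/2)*T.
alpha = 0, -(1+alpha)/2 = -0.5.
Gamma = -0.5 * 0.96695 = -0.4835

-0.4835


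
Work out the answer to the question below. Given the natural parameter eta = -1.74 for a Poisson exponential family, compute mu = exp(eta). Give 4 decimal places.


Expectation parameter for Poisson exponential family:
mu = exp(eta).
eta = -1.74.
mu = exp(-1.74) = 0.1755

0.1755


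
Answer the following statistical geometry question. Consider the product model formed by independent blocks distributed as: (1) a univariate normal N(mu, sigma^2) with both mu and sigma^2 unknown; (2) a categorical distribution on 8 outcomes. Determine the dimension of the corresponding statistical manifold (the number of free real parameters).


The dimension of a statistical manifold equals the number of free
(independent) real parameters of the model. For a product of independent
blocks the parameter counts add.
- normal (mu, sigma^2): 2.
- categorical on 8 outcomes (probabilities sum to 1): 8-1 = 7.
Total = 2 + 7 = 9.
Dimension = 9

9


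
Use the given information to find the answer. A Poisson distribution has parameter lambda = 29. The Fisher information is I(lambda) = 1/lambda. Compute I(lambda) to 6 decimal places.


Fisher information for Poisson: I(lambda) = 1/lambda.
lambda = 29.
I(lambda) = 1/29 = 0.034483

0.034483


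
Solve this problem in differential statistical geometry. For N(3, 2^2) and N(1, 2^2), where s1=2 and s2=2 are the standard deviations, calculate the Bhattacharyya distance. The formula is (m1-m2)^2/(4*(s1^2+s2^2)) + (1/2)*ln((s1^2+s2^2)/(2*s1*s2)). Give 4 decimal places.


Bhattacharyya distance between two Gaussians:
DB = (m1-m2)^2/(4*(s1^2+s2^2)) + (1/2)*ln((s1^2+s2^2)/(2*s1*s2)).
(m1-m2)^2 = (2)^2 = 4.
s1^2+s2^2 = 4 + 4 = 8.
term1 = 4/32 = 0.125.
term2 = 0.5*ln(8/8.0) = 0.0.
DB = 0.125 + 0.0 = 0.1250

0.1250


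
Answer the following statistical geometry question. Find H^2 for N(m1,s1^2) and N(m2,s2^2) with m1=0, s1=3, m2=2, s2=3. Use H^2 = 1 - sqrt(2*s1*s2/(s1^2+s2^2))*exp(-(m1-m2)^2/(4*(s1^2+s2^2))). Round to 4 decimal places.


Squared Hellinger distance for Gaussians:
H^2 = 1 - sqrt(2*s1*s2/(s1^2+s2^2)) * exp(-(m1-m2)^2/(4*(s1^2+s2^2))).
s1^2 = 9, s2^2 = 9, s1^2+s2^2 = 18.
sqrt(2*3*3/(18)) = 1.0.
(m1-m2)^2 = (-2)^2 = 4.
exp(-4/(4*18)) = exp(-0.055556) = 0.945959.
H^2 = 1 - 1.0*0.945959 = 0.0540

0.0540


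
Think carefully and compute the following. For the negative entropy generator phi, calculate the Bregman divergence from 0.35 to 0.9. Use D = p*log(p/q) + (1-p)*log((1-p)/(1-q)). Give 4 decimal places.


Bregman divergence with negative entropy generator:
D = p*log(p/q) + (1-p)*log((1-p)/(1-q)).
p = 0.35, q = 0.9.
p*log(p/q) = 0.35*log(0.35/0.9) = -0.330562.
(1-p)*log((1-p)/(1-q)) = 0.65*log(0.65/0.1) = 1.216671.
D = -0.330562 + 1.216671 = 0.8861

0.8861


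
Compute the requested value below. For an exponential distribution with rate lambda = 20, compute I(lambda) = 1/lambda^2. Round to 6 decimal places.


Fisher information for exponential: I(lambda) = 1/lambda^2.
lambda = 20, lambda^2 = 400.
I = 1/400 = 0.002500

0.002500


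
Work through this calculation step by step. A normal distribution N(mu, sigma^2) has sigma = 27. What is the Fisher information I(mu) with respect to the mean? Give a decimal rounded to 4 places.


The Fisher information for the mean of a normal distribution is I(mu) = 1/sigma^2.
sigma = 27, so sigma^2 = 729.
I(mu) = 1/729 = 0.0014

0.0014


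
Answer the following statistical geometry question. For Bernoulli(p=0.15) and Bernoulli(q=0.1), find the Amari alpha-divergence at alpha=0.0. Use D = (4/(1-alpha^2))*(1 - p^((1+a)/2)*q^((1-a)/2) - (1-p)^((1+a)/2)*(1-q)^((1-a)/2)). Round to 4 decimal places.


Amari alpha-divergence:
D = (4/(1-alpha^2))*(1 - p^((1+a)/2)*q^((1-a)/2) - (1-p)^((1+a)/2)*(1-q)^((1-a)/2)).
alpha = 0.0, p = 0.15, q = 0.1.
e1 = (1+alpha)/2 = 0.5, e2 = (1-alpha)/2 = 0.5.
t1 = p^e1 * q^e2 = 0.15^0.5 * 0.1^0.5 = 0.122474.
t2 = (1-p)^e1 * (1-q)^e2 = 0.85^0.5 * 0.9^0.5 = 0.874643.
4/(1-alpha^2) = 4.0.
D = 4.0*(1 - 0.122474 - 0.874643) = 0.0115

0.0115


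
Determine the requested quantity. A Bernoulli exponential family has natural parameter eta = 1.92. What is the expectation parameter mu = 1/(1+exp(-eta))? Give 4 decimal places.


Dual coordinate (expectation parameter) for Bernoulli:
mu = 1/(1+exp(-eta)).
eta = 1.92.
exp(-eta) = exp(-1.92) = 0.146607.
mu = 1/(1+0.146607) = 0.8721

0.8721


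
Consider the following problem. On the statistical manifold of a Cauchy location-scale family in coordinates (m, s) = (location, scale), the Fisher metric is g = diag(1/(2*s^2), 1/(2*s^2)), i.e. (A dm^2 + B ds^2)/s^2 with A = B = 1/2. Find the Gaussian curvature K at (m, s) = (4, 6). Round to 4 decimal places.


The metric has the form g = (A dm^2 + B ds^2)/s^2 with A = 1/2, B = 1/2.
Substitute u = sqrt(A/B)*m: g = B*(du^2 + ds^2)/s^2, i.e. B times the
Poincare upper half-plane metric, which has constant Gaussian curvature -1.
Scaling a 2D metric by a constant c divides the Gaussian curvature by c,
so K = -1/B = -1/(1/2) = -2.0000 everywhere (the point (m, s) = (4, 6) is irrelevant:
the curvature is constant).
The requested Gaussian curvature is K = -2.0000.

-2.0000


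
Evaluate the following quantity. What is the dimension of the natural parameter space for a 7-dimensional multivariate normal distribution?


Exponential family dimension calculation:
For 7-dim MVN: mean has 7 params, covariance has 7*8/2 = 28 unique entries.
Total dim = 7 + 28 = 35.

35


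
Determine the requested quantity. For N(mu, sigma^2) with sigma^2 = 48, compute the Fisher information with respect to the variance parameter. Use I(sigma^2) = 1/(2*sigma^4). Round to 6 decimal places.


Fisher information for variance: I(sigma^2) = 1/(2*sigma^4).
sigma^2 = 48, so sigma^4 = 2304.
I = 1/(2*2304) = 1/4608 = 0.000217

0.000217


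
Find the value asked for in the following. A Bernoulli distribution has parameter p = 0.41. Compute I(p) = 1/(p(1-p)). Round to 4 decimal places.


For Bernoulli(p), Fisher information is I(p) = 1/(p*(1-p)).
p = 0.41, 1-p = 0.59.
p*(1-p) = 0.2419.
I(p) = 1/0.2419 = 4.1339

4.1339


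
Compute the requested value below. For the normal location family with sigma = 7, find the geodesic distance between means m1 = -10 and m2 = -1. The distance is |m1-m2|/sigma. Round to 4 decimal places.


On the fixed-variance normal subfamily, geodesic distance = |m1-m2|/sigma.
|-10 - -1| = 9.
sigma = 7.
d = 9/7 = 1.2857

1.2857


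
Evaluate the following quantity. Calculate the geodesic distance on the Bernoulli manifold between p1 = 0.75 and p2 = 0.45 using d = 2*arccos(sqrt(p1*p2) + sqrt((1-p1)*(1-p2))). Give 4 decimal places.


Geodesic distance on Bernoulli manifold:
d(p1,p2) = 2*arccos(sqrt(p1*p2) + sqrt((1-p1)*(1-p2))).
sqrt(p1*p2) = sqrt(0.75*0.45) = 0.580948.
sqrt((1-p1)*(1-p2)) = sqrt(0.25*0.55) = 0.37081.
arg = 0.580948 + 0.37081 = 0.951757.
d = 2*arccos(0.951757) = 0.6238

0.6238


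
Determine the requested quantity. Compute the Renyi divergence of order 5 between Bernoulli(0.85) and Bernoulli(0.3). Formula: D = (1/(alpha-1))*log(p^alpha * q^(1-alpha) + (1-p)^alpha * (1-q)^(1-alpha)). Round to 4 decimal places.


Renyi divergence of order alpha between Bernoulli distributions:
D = (1/(alpha-1))*log(p^alpha * q^(1-alpha) + (1-p)^alpha * (1-q)^(1-alpha)).
alpha = 5, p = 0.85, q = 0.3.
p^alpha * q^(1-alpha) = 0.85^5 * 0.3^-4 = 54.778434.
(1-p)^alpha * (1-q)^(1-alpha) = 0.15^5 * 0.7^-4 = 0.000316.
sum = 54.778434 + 0.000316 = 54.77875.
D = (1/4)*log(54.77875) = 1.0008

1.0008


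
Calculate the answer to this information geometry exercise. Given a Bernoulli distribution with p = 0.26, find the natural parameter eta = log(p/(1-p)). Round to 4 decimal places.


Natural parameter for Bernoulli: eta = log(p/(1-p)).
p = 0.26, 1-p = 0.74.
p/(1-p) = 0.351351.
eta = log(0.351351) = -1.0460

-1.0460


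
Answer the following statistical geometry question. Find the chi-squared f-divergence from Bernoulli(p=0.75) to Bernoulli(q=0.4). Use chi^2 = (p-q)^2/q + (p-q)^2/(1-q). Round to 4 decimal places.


Chi-squared divergence between Bernoulli distributions:
chi^2 = (p-q)^2/q + (p-q)^2/(1-q).
p = 0.75, q = 0.4, p-q = 0.35.
(p-q)^2 = 0.1225.
term1 = 0.1225/0.4 = 0.30625.
term2 = 0.1225/0.6 = 0.204167.
chi^2 = 0.30625 + 0.204167 = 0.5104

0.5104


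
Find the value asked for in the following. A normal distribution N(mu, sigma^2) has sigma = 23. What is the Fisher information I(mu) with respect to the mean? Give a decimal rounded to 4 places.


The Fisher information for the mean of a normal distribution is I(mu) = 1/sigma^2.
sigma = 23, so sigma^2 = 529.
I(mu) = 1/529 = 0.0019

0.0019


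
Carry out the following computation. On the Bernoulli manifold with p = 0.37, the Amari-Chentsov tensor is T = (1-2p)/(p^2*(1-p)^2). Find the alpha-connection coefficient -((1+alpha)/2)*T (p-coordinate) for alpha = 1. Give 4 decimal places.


Skewness (Amari-Chentsov) tensor: T = (1-2p)/(p^2*(1-p)^2).
p = 0.37, 1-2p = 0.26, p^2 = 0.1369, (1-p)^2 = 0.3969.
T = 0.26/(0.1369 * 0.3969) = 4.785076.
In the p-coordinate, Gamma^(alpha) = Gamma^(0) - (alpha/2)*T with Gamma^(0) = (1/2)*g'(p) = -T/2,
so Gamma^(alpha) = -((1+alpha)/2)*T.
alpha = 1, -(1+alpha)/2 = -1.0.
Gamma = -1.0 * 4.785076 = -4.7851

-4.7851


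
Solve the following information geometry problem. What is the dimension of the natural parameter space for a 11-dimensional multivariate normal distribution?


Exponential family dimension calculation:
For 11-dim MVN: mean has 11 params, covariance has 11*12/2 = 66 unique entries.
Total dim = 11 + 66 = 77.

77


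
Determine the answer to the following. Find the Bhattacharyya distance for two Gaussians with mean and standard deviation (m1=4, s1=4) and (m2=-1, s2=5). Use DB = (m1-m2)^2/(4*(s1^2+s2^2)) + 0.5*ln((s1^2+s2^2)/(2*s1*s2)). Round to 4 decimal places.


Bhattacharyya distance between two Gaussians:
DB = (m1-m2)^2/(4*(s1^2+s2^2)) + (1/2)*ln((s1^2+s2^2)/(2*s1*s2)).
(m1-m2)^2 = (5)^2 = 25.
s1^2+s2^2 = 16 + 25 = 41.
term1 = 25/164 = 0.152439.
term2 = 0.5*ln(41/40.0) = 0.012346.
DB = 0.152439 + 0.012346 = 0.1648

0.1648


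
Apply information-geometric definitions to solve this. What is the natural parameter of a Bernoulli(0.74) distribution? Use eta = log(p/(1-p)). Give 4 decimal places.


Natural parameter for Bernoulli: eta = log(p/(1-p)).
p = 0.74, 1-p = 0.26.
p/(1-p) = 2.846154.
eta = log(2.846154) = 1.0460

1.0460


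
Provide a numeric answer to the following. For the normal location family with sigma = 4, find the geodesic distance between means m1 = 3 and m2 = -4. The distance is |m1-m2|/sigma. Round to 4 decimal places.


On the fixed-variance normal subfamily, geodesic distance = |m1-m2|/sigma.
|3 - -4| = 7.
sigma = 4.
d = 7/4 = 1.7500

1.7500


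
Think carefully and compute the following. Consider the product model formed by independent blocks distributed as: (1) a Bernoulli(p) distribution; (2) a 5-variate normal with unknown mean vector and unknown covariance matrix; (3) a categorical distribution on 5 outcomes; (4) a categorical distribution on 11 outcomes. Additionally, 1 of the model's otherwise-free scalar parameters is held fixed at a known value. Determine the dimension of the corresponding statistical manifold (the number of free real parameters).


The dimension of a statistical manifold equals the number of free
(independent) real parameters of the model. For a product of independent
blocks the parameter counts add.
- Bernoulli (p): 1.
- 5-variate normal: 5 (mean) + 5*6/2 = 15 (symmetric covariance) = 20.
- categorical on 5 outcomes (probabilities sum to 1): 5-1 = 4.
- categorical on 11 outcomes (probabilities sum to 1): 11-1 = 10.
Total = 1 + 20 + 4 + 10 = 35.
1 parameter(s) fixed at known values: 35 - 1 = 34.
Dimension = 34

34


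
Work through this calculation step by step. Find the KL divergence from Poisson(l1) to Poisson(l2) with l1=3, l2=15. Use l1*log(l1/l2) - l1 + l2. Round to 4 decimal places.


KL divergence for Poisson:
KL = l1*log(l1/l2) - l1 + l2.
l1 = 3, l2 = 15.
log(3/15) = -1.609438.
l1*log(l1/l2) = 3 * -1.609438 = -4.828314.
KL = -4.828314 - 3 + 15 = 7.1717

7.1717


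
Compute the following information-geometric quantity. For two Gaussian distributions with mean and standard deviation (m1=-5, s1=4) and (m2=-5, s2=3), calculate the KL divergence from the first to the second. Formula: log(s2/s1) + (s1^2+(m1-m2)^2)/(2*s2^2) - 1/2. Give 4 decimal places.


KL divergence between normal distributions:
KL = log(s2/s1) + (s1^2 + (m1-m2)^2)/(2*s2^2) - 1/2.
log(3/4) = -0.287682.
(4^2 + (-5--5)^2)/(2*3^2) = (16 + 0)/18 = 0.888889.
KL = -0.287682 + 0.888889 - 0.5 = 0.1012

0.1012


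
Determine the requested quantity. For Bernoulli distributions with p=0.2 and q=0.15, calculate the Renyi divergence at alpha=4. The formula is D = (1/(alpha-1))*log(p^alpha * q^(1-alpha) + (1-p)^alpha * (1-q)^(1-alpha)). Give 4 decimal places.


Renyi divergence of order alpha between Bernoulli distributions:
D = (1/(alpha-1))*log(p^alpha * q^(1-alpha) + (1-p)^alpha * (1-q)^(1-alpha)).
alpha = 4, p = 0.2, q = 0.15.
p^alpha * q^(1-alpha) = 0.2^4 * 0.15^-3 = 0.474074.
(1-p)^alpha * (1-q)^(1-alpha) = 0.8^4 * 0.85^-3 = 0.666965.
sum = 0.474074 + 0.666965 = 1.141039.
D = (1/3)*log(1.141039) = 0.0440

0.0440


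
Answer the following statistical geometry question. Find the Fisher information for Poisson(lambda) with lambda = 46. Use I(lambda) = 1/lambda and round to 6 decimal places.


Fisher information for Poisson: I(lambda) = 1/lambda.
lambda = 46.
I(lambda) = 1/46 = 0.021739

0.021739


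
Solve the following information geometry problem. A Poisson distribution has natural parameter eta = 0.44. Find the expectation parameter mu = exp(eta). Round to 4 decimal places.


Expectation parameter for Poisson exponential family:
mu = exp(eta).
eta = 0.44.
mu = exp(0.44) = 1.5527

1.5527


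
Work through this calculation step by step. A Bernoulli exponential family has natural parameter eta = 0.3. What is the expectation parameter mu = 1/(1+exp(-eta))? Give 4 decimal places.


Dual coordinate (expectation parameter) for Bernoulli:
mu = 1/(1+exp(-eta)).
eta = 0.3.
exp(-eta) = exp(-0.3) = 0.740818.
mu = 1/(1+0.740818) = 0.5744

0.5744


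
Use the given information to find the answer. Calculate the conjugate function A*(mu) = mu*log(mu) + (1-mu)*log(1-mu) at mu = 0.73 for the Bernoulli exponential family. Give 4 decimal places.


Legendre transform for Bernoulli:
A*(mu) = mu*log(mu) + (1-mu)*log(1-mu).
mu = 0.73, 1-mu = 0.27.
mu*log(mu) = 0.73*log(0.73) = -0.229739.
(1-mu)*log(1-mu) = 0.27*log(0.27) = -0.35352.
A* = -0.229739 + -0.35352 = -0.5833

-0.5833


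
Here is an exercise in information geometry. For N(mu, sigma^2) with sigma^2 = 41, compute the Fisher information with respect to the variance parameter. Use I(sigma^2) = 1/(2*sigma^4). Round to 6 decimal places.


Fisher information for variance: I(sigma^2) = 1/(2*sigma^4).
sigma^2 = 41, so sigma^4 = 1681.
I = 1/(2*1681) = 1/3362 = 0.000297

0.000297


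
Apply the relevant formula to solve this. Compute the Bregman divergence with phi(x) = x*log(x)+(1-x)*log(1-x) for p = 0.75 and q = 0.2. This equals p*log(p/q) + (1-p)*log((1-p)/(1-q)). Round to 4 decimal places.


Bregman divergence with negative entropy generator:
D = p*log(p/q) + (1-p)*log((1-p)/(1-q)).
p = 0.75, q = 0.2.
p*log(p/q) = 0.75*log(0.75/0.2) = 0.991317.
(1-p)*log((1-p)/(1-q)) = 0.25*log(0.25/0.8) = -0.290788.
D = 0.991317 + -0.290788 = 0.7005

0.7005


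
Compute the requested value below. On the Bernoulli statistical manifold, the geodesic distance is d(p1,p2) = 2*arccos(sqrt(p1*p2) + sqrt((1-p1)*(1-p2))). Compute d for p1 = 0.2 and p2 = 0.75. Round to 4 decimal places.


Geodesic distance on Bernoulli manifold:
d(p1,p2) = 2*arccos(sqrt(p1*p2) + sqrt((1-p1)*(1-p2))).
sqrt(p1*p2) = sqrt(0.2*0.75) = 0.387298.
sqrt((1-p1)*(1-p2)) = sqrt(0.8*0.25) = 0.447214.
arg = 0.387298 + 0.447214 = 0.834512.
d = 2*arccos(0.834512) = 1.1671

1.1671
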